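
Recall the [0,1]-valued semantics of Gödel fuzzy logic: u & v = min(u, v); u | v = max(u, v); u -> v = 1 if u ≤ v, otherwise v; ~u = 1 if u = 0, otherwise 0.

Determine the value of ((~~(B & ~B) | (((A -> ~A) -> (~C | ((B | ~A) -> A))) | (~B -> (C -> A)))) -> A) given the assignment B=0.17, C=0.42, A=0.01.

~B: Gödel ¬ of 0.17 = 0 (operand ≠ 0)
(B & ~B) = min(0.17, 0) = 0
~(B & ~B): Gödel ¬ of 0 = 1 (operand is 0)
~~(B & ~B): Gödel ¬ of 1 = 0 (operand ≠ 0)
~A: Gödel ¬ of 0.01 = 0 (operand ≠ 0)
(A -> ~A): 0.01 > 0, so result = 0
~C: Gödel ¬ of 0.42 = 0 (operand ≠ 0)
~A: Gödel ¬ of 0.01 = 0 (operand ≠ 0)
(B | ~A) = max(0.17, 0) = 0.17
((B | ~A) -> A): 0.17 > 0.01, so result = 0.01
(~C | ((B | ~A) -> A)) = max(0, 0.01) = 0.01
((A -> ~A) -> (~C | ((B | ~A) -> A))): 0 ≤ 0.01, so result = 1
~B: Gödel ¬ of 0.17 = 0 (operand ≠ 0)
(C -> A): 0.42 > 0.01, so result = 0.01
(~B -> (C -> A)): 0 ≤ 0.01, so result = 1
(((A -> ~A) -> (~C | ((B | ~A) -> A))) | (~B -> (C -> A))) = max(1, 1) = 1
(~~(B & ~B) | (((A -> ~A) -> (~C | ((B | ~A) -> A))) | (~B -> (C -> A)))) = max(0, 1) = 1
((~~(B & ~B) | (((A -> ~A) -> (~C | ((B | ~A) -> A))) | (~B -> (C -> A)))) -> A): 1 > 0.01, so result = 0.01

0.01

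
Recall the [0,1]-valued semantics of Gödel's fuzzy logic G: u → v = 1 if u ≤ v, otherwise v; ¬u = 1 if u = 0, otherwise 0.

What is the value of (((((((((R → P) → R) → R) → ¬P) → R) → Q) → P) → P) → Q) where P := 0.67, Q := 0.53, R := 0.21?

0.53

(R → P): 0.21 ≤ 0.67, so result = 1
((R → P) → R): 1 > 0.21, so result = 0.21
(((R → P) → R) → R): 0.21 ≤ 0.21, so result = 1
¬P: Gödel ¬ of 0.67 = 0 (operand ≠ 0)
((((R → P) → R) → R) → ¬P): 1 > 0, so result = 0
(((((R → P) → R) → R) → ¬P) → R): 0 ≤ 0.21, so result = 1
((((((R → P) → R) → R) → ¬P) → R) → Q): 1 > 0.53, so result = 0.53
(((((((R → P) → R) → R) → ¬P) → R) → Q) → P): 0.53 ≤ 0.67, so result = 1
((((((((R → P) → R) → R) → ¬P) → R) → Q) → P) → P): 1 > 0.67, so result = 0.67
(((((((((R → P) → R) → R) → ¬P) → R) → Q) → P) → P) → Q): 0.67 > 0.53, so result = 0.53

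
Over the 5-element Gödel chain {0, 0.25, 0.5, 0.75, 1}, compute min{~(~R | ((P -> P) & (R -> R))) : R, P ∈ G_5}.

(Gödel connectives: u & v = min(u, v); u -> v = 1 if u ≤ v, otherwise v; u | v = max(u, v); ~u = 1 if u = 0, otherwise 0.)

The minimum is attained at R = 0, P = 0:
  ~R: Gödel ¬ of 0 = 1 (operand is 0)
  (P -> P): 0 ≤ 0, so result = 1
  (R -> R): 0 ≤ 0, so result = 1
  ((P -> P) & (R -> R)) = min(1, 1) = 1
  (~R | ((P -> P) & (R -> R))) = max(1, 1) = 1
  ~(~R | ((P -> P) & (R -> R))): Gödel ¬ of 1 = 0 (operand ≠ 0)
Checking all 25 assignments confirms none give a value below 0.00.

0.00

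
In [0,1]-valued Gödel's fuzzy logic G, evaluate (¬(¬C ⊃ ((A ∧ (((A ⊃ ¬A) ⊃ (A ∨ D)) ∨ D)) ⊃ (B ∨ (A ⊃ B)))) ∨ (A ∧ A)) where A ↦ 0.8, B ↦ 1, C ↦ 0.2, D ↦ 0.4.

¬C: Gödel ¬ of 0.2 = 0 (operand ≠ 0)
¬A: Gödel ¬ of 0.8 = 0 (operand ≠ 0)
(A ⊃ ¬A): 0.8 > 0, so result = 0
(A ∨ D) = max(0.8, 0.4) = 0.8
((A ⊃ ¬A) ⊃ (A ∨ D)): 0 ≤ 0.8, so result = 1
(((A ⊃ ¬A) ⊃ (A ∨ D)) ∨ D) = max(1, 0.4) = 1
(A ∧ (((A ⊃ ¬A) ⊃ (A ∨ D)) ∨ D)) = min(0.8, 1) = 0.8
(A ⊃ B): 0.8 ≤ 1, so result = 1
(B ∨ (A ⊃ B)) = max(1, 1) = 1
((A ∧ (((A ⊃ ¬A) ⊃ (A ∨ D)) ∨ D)) ⊃ (B ∨ (A ⊃ B))): 0.8 ≤ 1, so result = 1
(¬C ⊃ ((A ∧ (((A ⊃ ¬A) ⊃ (A ∨ D)) ∨ D)) ⊃ (B ∨ (A ⊃ B)))): 0 ≤ 1, so result = 1
¬(¬C ⊃ ((A ∧ (((A ⊃ ¬A) ⊃ (A ∨ D)) ∨ D)) ⊃ (B ∨ (A ⊃ B)))): Gödel ¬ of 1 = 0 (operand ≠ 0)
(A ∧ A) = min(0.8, 0.8) = 0.8
(¬(¬C ⊃ ((A ∧ (((A ⊃ ¬A) ⊃ (A ∨ D)) ∨ D)) ⊃ (B ∨ (A ⊃ B)))) ∨ (A ∧ A)) = max(0, 0.8) = 0.8

0.80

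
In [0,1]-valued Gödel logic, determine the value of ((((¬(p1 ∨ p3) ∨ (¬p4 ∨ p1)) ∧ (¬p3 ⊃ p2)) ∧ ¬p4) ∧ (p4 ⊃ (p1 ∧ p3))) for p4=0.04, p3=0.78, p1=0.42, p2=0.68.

(p1 ∨ p3) = max(0.42, 0.78) = 0.78
¬(p1 ∨ p3): Gödel ¬ of 0.78 = 0 (operand ≠ 0)
¬p4: Gödel ¬ of 0.04 = 0 (operand ≠ 0)
(¬p4 ∨ p1) = max(0, 0.42) = 0.42
(¬(p1 ∨ p3) ∨ (¬p4 ∨ p1)) = max(0, 0.42) = 0.42
¬p3: Gödel ¬ of 0.78 = 0 (operand ≠ 0)
(¬p3 ⊃ p2): 0 ≤ 0.68, so result = 1
((¬(p1 ∨ p3) ∨ (¬p4 ∨ p1)) ∧ (¬p3 ⊃ p2)) = min(0.42, 1) = 0.42
¬p4: Gödel ¬ of 0.04 = 0 (operand ≠ 0)
(((¬(p1 ∨ p3) ∨ (¬p4 ∨ p1)) ∧ (¬p3 ⊃ p2)) ∧ ¬p4) = min(0.42, 0) = 0
(p1 ∧ p3) = min(0.42, 0.78) = 0.42
(p4 ⊃ (p1 ∧ p3)): 0.04 ≤ 0.42, so result = 1
((((¬(p1 ∨ p3) ∨ (¬p4 ∨ p1)) ∧ (¬p3 ⊃ p2)) ∧ ¬p4) ∧ (p4 ⊃ (p1 ∧ p3))) = min(0, 1) = 0

0.00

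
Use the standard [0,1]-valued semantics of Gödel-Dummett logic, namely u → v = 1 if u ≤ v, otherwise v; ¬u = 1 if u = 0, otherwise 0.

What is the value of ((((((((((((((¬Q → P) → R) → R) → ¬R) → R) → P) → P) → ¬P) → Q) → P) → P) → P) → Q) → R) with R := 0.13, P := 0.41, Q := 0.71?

0.13

¬Q: Gödel ¬ of 0.71 = 0 (operand ≠ 0)
(¬Q → P): 0 ≤ 0.41, so result = 1
((¬Q → P) → R): 1 > 0.13, so result = 0.13
(((¬Q → P) → R) → R): 0.13 ≤ 0.13, so result = 1
¬R: Gödel ¬ of 0.13 = 0 (operand ≠ 0)
((((¬Q → P) → R) → R) → ¬R): 1 > 0, so result = 0
(((((¬Q → P) → R) → R) → ¬R) → R): 0 ≤ 0.13, so result = 1
((((((¬Q → P) → R) → R) → ¬R) → R) → P): 1 > 0.41, so result = 0.41
(((((((¬Q → P) → R) → R) → ¬R) → R) → P) → P): 0.41 ≤ 0.41, so result = 1
¬P: Gödel ¬ of 0.41 = 0 (operand ≠ 0)
((((((((¬Q → P) → R) → R) → ¬R) → R) → P) → P) → ¬P): 1 > 0, so result = 0
(((((((((¬Q → P) → R) → R) → ¬R) → R) → P) → P) → ¬P) → Q): 0 ≤ 0.71, so result = 1
((((((((((¬Q → P) → R) → R) → ¬R) → R) → P) → P) → ¬P) → Q) → P): 1 > 0.41, so result = 0.41
(((((((((((¬Q → P) → R) → R) → ¬R) → R) → P) → P) → ¬P) → Q) → P) → P): 0.41 ≤ 0.41, so result = 1
((((((((((((¬Q → P) → R) → R) → ¬R) → R) → P) → P) → ¬P) → Q) → P) → P) → P): 1 > 0.41, so result = 0.41
(((((((((((((¬Q → P) → R) → R) → ¬R) → R) → P) → P) → ¬P) → Q) → P) → P) → P) → Q): 0.41 ≤ 0.71, so result = 1
((((((((((((((¬Q → P) → R) → R) → ¬R) → R) → P) → P) → ¬P) → Q) → P) → P) → P) → Q) → R): 1 > 0.13, so result = 0.13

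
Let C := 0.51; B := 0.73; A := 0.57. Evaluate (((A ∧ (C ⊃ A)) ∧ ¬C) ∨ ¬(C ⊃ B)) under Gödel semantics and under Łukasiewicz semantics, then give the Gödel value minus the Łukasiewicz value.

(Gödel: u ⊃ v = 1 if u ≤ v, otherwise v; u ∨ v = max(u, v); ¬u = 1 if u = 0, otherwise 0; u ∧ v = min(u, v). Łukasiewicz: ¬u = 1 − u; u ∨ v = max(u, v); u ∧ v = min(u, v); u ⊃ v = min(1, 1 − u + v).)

-0.49

Gödel evaluation:
  (C ⊃ A): 0.51 ≤ 0.57, so result = 1
  (A ∧ (C ⊃ A)) = min(0.57, 1) = 0.57
  ¬C: Gödel ¬ of 0.51 = 0 (operand ≠ 0)
  ((A ∧ (C ⊃ A)) ∧ ¬C) = min(0.57, 0) = 0
  (C ⊃ B): 0.51 ≤ 0.73, so result = 1
  ¬(C ⊃ B): Gödel ¬ of 1 = 0 (operand ≠ 0)
  (((A ∧ (C ⊃ A)) ∧ ¬C) ∨ ¬(C ⊃ B)) = max(0, 0) = 0
  Gödel value = 0
Łukasiewicz evaluation:
  (C ⊃ A): min(1, 1 − 0.51 + 0.57) = 1
  (A ∧ (C ⊃ A)) = min(0.57, 1) = 0.57
  ¬C: Łukasiewicz ¬ gives 1 − 0.51 = 0.49
  ((A ∧ (C ⊃ A)) ∧ ¬C) = min(0.57, 0.49) = 0.49
  (C ⊃ B): min(1, 1 − 0.51 + 0.73) = 1
  ¬(C ⊃ B): Łukasiewicz ¬ gives 1 − 1 = 0
  (((A ∧ (C ⊃ A)) ∧ ¬C) ∨ ¬(C ⊃ B)) = max(0.49, 0) = 0.49
  Łukasiewicz value = 0.49
Difference: 0 − 0.49 = -0.49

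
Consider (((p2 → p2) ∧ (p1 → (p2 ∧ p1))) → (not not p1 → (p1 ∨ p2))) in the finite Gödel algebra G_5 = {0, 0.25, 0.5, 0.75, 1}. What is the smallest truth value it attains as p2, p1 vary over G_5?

The minimum is attained at p2 = 0.25, p1 = 0.25:
  (p2 → p2): 0.25 ≤ 0.25, so result = 1
  (p2 ∧ p1) = min(0.25, 0.25) = 0.25
  (p1 → (p2 ∧ p1)): 0.25 ≤ 0.25, so result = 1
  ((p2 → p2) ∧ (p1 → (p2 ∧ p1))) = min(1, 1) = 1
  not p1: Gödel ¬ of 0.25 = 0 (operand ≠ 0)
  not not p1: Gödel ¬ of 0 = 1 (operand is 0)
  (p1 ∨ p2) = max(0.25, 0.25) = 0.25
  (not not p1 → (p1 ∨ p2)): 1 > 0.25, so result = 0.25
  (((p2 → p2) ∧ (p1 → (p2 ∧ p1))) → (not not p1 → (p1 ∨ p2))): 1 > 0.25, so result = 0.25
Checking all 25 assignments confirms none give a value below 0.25.

0.25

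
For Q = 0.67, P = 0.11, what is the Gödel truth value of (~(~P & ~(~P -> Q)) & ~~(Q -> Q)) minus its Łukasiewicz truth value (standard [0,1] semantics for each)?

Gödel evaluation:
  ~P: Gödel ¬ of 0.11 = 0 (operand ≠ 0)
  ~P: Gödel ¬ of 0.11 = 0 (operand ≠ 0)
  (~P -> Q): 0 ≤ 0.67, so result = 1
  ~(~P -> Q): Gödel ¬ of 1 = 0 (operand ≠ 0)
  (~P & ~(~P -> Q)) = min(0, 0) = 0
  ~(~P & ~(~P -> Q)): Gödel ¬ of 0 = 1 (operand is 0)
  (Q -> Q): 0.67 ≤ 0.67, so result = 1
  ~(Q -> Q): Gödel ¬ of 1 = 0 (operand ≠ 0)
  ~~(Q -> Q): Gödel ¬ of 0 = 1 (operand is 0)
  (~(~P & ~(~P -> Q)) & ~~(Q -> Q)) = min(1, 1) = 1
  Gödel value = 1
Łukasiewicz evaluation:
  ~P: Łukasiewicz ¬ gives 1 − 0.11 = 0.89
  ~P: Łukasiewicz ¬ gives 1 − 0.11 = 0.89
  (~P -> Q): min(1, 1 − 0.89 + 0.67) = 0.78
  ~(~P -> Q): Łukasiewicz ¬ gives 1 − 0.78 = 0.22
  (~P & ~(~P -> Q)) = min(0.89, 0.22) = 0.22
  ~(~P & ~(~P -> Q)): Łukasiewicz ¬ gives 1 − 0.22 = 0.78
  (Q -> Q): min(1, 1 − 0.67 + 0.67) = 1
  ~(Q -> Q): Łukasiewicz ¬ gives 1 − 1 = 0
  ~~(Q -> Q): Łukasiewicz ¬ gives 1 − 0 = 1
  (~(~P & ~(~P -> Q)) & ~~(Q -> Q)) = min(0.78, 1) = 0.78
  Łukasiewicz value = 0.78
Difference: 1 − 0.78 = 0.22

0.22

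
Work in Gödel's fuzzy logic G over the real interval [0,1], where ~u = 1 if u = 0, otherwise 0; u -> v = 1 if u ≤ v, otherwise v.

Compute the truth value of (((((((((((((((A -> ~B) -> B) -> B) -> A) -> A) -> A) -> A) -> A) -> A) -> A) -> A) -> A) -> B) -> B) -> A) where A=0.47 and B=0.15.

~B: Gödel ¬ of 0.15 = 0 (operand ≠ 0)
(A -> ~B): 0.47 > 0, so result = 0
((A -> ~B) -> B): 0 ≤ 0.15, so result = 1
(((A -> ~B) -> B) -> B): 1 > 0.15, so result = 0.15
((((A -> ~B) -> B) -> B) -> A): 0.15 ≤ 0.47, so result = 1
(((((A -> ~B) -> B) -> B) -> A) -> A): 1 > 0.47, so result = 0.47
((((((A -> ~B) -> B) -> B) -> A) -> A) -> A): 0.47 ≤ 0.47, so result = 1
(((((((A -> ~B) -> B) -> B) -> A) -> A) -> A) -> A): 1 > 0.47, so result = 0.47
((((((((A -> ~B) -> B) -> B) -> A) -> A) -> A) -> A) -> A): 0.47 ≤ 0.47, so result = 1
(((((((((A -> ~B) -> B) -> B) -> A) -> A) -> A) -> A) -> A) -> A): 1 > 0.47, so result = 0.47
((((((((((A -> ~B) -> B) -> B) -> A) -> A) -> A) -> A) -> A) -> A) -> A): 0.47 ≤ 0.47, so result = 1
(((((((((((A -> ~B) -> B) -> B) -> A) -> A) -> A) -> A) -> A) -> A) -> A) -> A): 1 > 0.47, so result = 0.47
((((((((((((A -> ~B) -> B) -> B) -> A) -> A) -> A) -> A) -> A) -> A) -> A) -> A) -> A): 0.47 ≤ 0.47, so result = 1
(((((((((((((A -> ~B) -> B) -> B) -> A) -> A) -> A) -> A) -> A) -> A) -> A) -> A) -> A) -> B): 1 > 0.15, so result = 0.15
((((((((((((((A -> ~B) -> B) -> B) -> A) -> A) -> A) -> A) -> A) -> A) -> A) -> A) -> A) -> B) -> B): 0.15 ≤ 0.15, so result = 1
(((((((((((((((A -> ~B) -> B) -> B) -> A) -> A) -> A) -> A) -> A) -> A) -> A) -> A) -> A) -> B) -> B) -> A): 1 > 0.47, so result = 0.47

0.47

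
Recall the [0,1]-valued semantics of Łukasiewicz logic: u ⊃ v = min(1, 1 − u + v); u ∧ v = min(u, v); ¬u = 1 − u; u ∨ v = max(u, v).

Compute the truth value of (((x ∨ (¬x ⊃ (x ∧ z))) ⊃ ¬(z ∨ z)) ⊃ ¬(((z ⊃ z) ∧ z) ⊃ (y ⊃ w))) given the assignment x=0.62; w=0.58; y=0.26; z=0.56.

0.56

¬x: Łukasiewicz ¬ gives 1 − 0.62 = 0.38
(x ∧ z) = min(0.62, 0.56) = 0.56
(¬x ⊃ (x ∧ z)): min(1, 1 − 0.38 + 0.56) = 1
(x ∨ (¬x ⊃ (x ∧ z))) = max(0.62, 1) = 1
(z ∨ z) = max(0.56, 0.56) = 0.56
¬(z ∨ z): Łukasiewicz ¬ gives 1 − 0.56 = 0.44
((x ∨ (¬x ⊃ (x ∧ z))) ⊃ ¬(z ∨ z)): min(1, 1 − 1 + 0.44) = 0.44
(z ⊃ z): min(1, 1 − 0.56 + 0.56) = 1
((z ⊃ z) ∧ z) = min(1, 0.56) = 0.56
(y ⊃ w): min(1, 1 − 0.26 + 0.58) = 1
(((z ⊃ z) ∧ z) ⊃ (y ⊃ w)): min(1, 1 − 0.56 + 1) = 1
¬(((z ⊃ z) ∧ z) ⊃ (y ⊃ w)): Łukasiewicz ¬ gives 1 − 1 = 0
(((x ∨ (¬x ⊃ (x ∧ z))) ⊃ ¬(z ∨ z)) ⊃ ¬(((z ⊃ z) ∧ z) ⊃ (y ⊃ w))): min(1, 1 − 0.44 + 0) = 0.56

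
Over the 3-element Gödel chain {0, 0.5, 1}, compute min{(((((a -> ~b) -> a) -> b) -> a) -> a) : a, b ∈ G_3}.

The minimum is attained at a = 0.5, b = 0:
  ~b: Gödel ¬ of 0 = 1 (operand is 0)
  (a -> ~b): 0.5 ≤ 1, so result = 1
  ((a -> ~b) -> a): 1 > 0.5, so result = 0.5
  (((a -> ~b) -> a) -> b): 0.5 > 0, so result = 0
  ((((a -> ~b) -> a) -> b) -> a): 0 ≤ 0.5, so result = 1
  (((((a -> ~b) -> a) -> b) -> a) -> a): 1 > 0.5, so result = 0.5
Checking all 9 assignments confirms none give a value below 0.50.

0.50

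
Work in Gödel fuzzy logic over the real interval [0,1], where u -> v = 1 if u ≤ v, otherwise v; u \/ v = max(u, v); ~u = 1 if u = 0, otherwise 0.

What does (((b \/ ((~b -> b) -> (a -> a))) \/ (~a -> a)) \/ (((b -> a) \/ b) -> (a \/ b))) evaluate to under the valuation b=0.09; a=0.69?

~b: Gödel ¬ of 0.09 = 0 (operand ≠ 0)
(~b -> b): 0 ≤ 0.09, so result = 1
(a -> a): 0.69 ≤ 0.69, so result = 1
((~b -> b) -> (a -> a)): 1 ≤ 1, so result = 1
(b \/ ((~b -> b) -> (a -> a))) = max(0.09, 1) = 1
~a: Gödel ¬ of 0.69 = 0 (operand ≠ 0)
(~a -> a): 0 ≤ 0.69, so result = 1
((b \/ ((~b -> b) -> (a -> a))) \/ (~a -> a)) = max(1, 1) = 1
(b -> a): 0.09 ≤ 0.69, so result = 1
((b -> a) \/ b) = max(1, 0.09) = 1
(a \/ b) = max(0.69, 0.09) = 0.69
(((b -> a) \/ b) -> (a \/ b)): 1 > 0.69, so result = 0.69
(((b \/ ((~b -> b) -> (a -> a))) \/ (~a -> a)) \/ (((b -> a) \/ b) -> (a \/ b))) = max(1, 0.69) = 1

1.00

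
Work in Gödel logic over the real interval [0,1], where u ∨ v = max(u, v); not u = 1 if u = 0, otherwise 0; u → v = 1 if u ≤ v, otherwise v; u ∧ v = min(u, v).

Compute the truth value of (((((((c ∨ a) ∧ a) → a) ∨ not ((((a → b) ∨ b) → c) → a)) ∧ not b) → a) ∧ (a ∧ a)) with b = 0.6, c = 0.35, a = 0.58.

0.58

(c ∨ a) = max(0.35, 0.58) = 0.58
((c ∨ a) ∧ a) = min(0.58, 0.58) = 0.58
(((c ∨ a) ∧ a) → a): 0.58 ≤ 0.58, so result = 1
(a → b): 0.58 ≤ 0.6, so result = 1
((a → b) ∨ b) = max(1, 0.6) = 1
(((a → b) ∨ b) → c): 1 > 0.35, so result = 0.35
((((a → b) ∨ b) → c) → a): 0.35 ≤ 0.58, so result = 1
not ((((a → b) ∨ b) → c) → a): Gödel ¬ of 1 = 0 (operand ≠ 0)
((((c ∨ a) ∧ a) → a) ∨ not ((((a → b) ∨ b) → c) → a)) = max(1, 0) = 1
not b: Gödel ¬ of 0.6 = 0 (operand ≠ 0)
(((((c ∨ a) ∧ a) → a) ∨ not ((((a → b) ∨ b) → c) → a)) ∧ not b) = min(1, 0) = 0
((((((c ∨ a) ∧ a) → a) ∨ not ((((a → b) ∨ b) → c) → a)) ∧ not b) → a): 0 ≤ 0.58, so result = 1
(a ∧ a) = min(0.58, 0.58) = 0.58
(((((((c ∨ a) ∧ a) → a) ∨ not ((((a → b) ∨ b) → c) → a)) ∧ not b) → a) ∧ (a ∧ a)) = min(1, 0.58) = 0.58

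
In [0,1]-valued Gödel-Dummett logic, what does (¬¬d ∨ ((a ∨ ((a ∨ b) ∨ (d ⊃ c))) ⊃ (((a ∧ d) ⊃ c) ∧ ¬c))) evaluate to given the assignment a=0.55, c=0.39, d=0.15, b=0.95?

¬d: Gödel ¬ of 0.15 = 0 (operand ≠ 0)
¬¬d: Gödel ¬ of 0 = 1 (operand is 0)
(a ∨ b) = max(0.55, 0.95) = 0.95
(d ⊃ c): 0.15 ≤ 0.39, so result = 1
((a ∨ b) ∨ (d ⊃ c)) = max(0.95, 1) = 1
(a ∨ ((a ∨ b) ∨ (d ⊃ c))) = max(0.55, 1) = 1
(a ∧ d) = min(0.55, 0.15) = 0.15
((a ∧ d) ⊃ c): 0.15 ≤ 0.39, so result = 1
¬c: Gödel ¬ of 0.39 = 0 (operand ≠ 0)
(((a ∧ d) ⊃ c) ∧ ¬c) = min(1, 0) = 0
((a ∨ ((a ∨ b) ∨ (d ⊃ c))) ⊃ (((a ∧ d) ⊃ c) ∧ ¬c)): 1 > 0, so result = 0
(¬¬d ∨ ((a ∨ ((a ∨ b) ∨ (d ⊃ c))) ⊃ (((a ∧ d) ⊃ c) ∧ ¬c))) = max(1, 0) = 1

1.00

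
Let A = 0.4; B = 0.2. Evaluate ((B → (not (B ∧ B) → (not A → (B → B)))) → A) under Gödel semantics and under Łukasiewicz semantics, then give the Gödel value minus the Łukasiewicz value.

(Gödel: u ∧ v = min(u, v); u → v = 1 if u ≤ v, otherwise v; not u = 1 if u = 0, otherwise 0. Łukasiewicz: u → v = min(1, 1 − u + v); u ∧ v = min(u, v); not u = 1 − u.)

Gödel evaluation:
  (B ∧ B) = min(0.2, 0.2) = 0.2
  not (B ∧ B): Gödel ¬ of 0.2 = 0 (operand ≠ 0)
  not A: Gödel ¬ of 0.4 = 0 (operand ≠ 0)
  (B → B): 0.2 ≤ 0.2, so result = 1
  (not A → (B → B)): 0 ≤ 1, so result = 1
  (not (B ∧ B) → (not A → (B → B))): 0 ≤ 1, so result = 1
  (B → (not (B ∧ B) → (not A → (B → B)))): 0.2 ≤ 1, so result = 1
  ((B → (not (B ∧ B) → (not A → (B → B)))) → A): 1 > 0.4, so result = 0.4
  Gödel value = 0.4
Łukasiewicz evaluation:
  (B ∧ B) = min(0.2, 0.2) = 0.2
  not (B ∧ B): Łukasiewicz ¬ gives 1 − 0.2 = 0.8
  not A: Łukasiewicz ¬ gives 1 − 0.4 = 0.6
  (B → B): min(1, 1 − 0.2 + 0.2) = 1
  (not A → (B → B)): min(1, 1 − 0.6 + 1) = 1
  (not (B ∧ B) → (not A → (B → B))): min(1, 1 − 0.8 + 1) = 1
  (B → (not (B ∧ B) → (not A → (B → B)))): min(1, 1 − 0.2 + 1) = 1
  ((B → (not (B ∧ B) → (not A → (B → B)))) → A): min(1, 1 − 1 + 0.4) = 0.4
  Łukasiewicz value = 0.4
Difference: 0.4 − 0.4 = 0.00

0.00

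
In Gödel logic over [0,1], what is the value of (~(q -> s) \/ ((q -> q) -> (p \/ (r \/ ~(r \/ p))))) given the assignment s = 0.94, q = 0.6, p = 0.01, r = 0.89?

0.89

(q -> s): 0.6 ≤ 0.94, so result = 1
~(q -> s): Gödel ¬ of 1 = 0 (operand ≠ 0)
(q -> q): 0.6 ≤ 0.6, so result = 1
(r \/ p) = max(0.89, 0.01) = 0.89
~(r \/ p): Gödel ¬ of 0.89 = 0 (operand ≠ 0)
(r \/ ~(r \/ p)) = max(0.89, 0) = 0.89
(p \/ (r \/ ~(r \/ p))) = max(0.01, 0.89) = 0.89
((q -> q) -> (p \/ (r \/ ~(r \/ p)))): 1 > 0.89, so result = 0.89
(~(q -> s) \/ ((q -> q) -> (p \/ (r \/ ~(r \/ p))))) = max(0, 0.89) = 0.89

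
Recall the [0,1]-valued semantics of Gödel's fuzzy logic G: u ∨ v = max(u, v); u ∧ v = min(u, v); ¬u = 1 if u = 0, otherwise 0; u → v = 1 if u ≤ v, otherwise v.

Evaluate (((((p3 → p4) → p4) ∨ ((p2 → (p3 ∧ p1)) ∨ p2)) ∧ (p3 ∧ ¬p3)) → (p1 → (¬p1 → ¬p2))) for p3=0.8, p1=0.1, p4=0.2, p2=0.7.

(p3 → p4): 0.8 > 0.2, so result = 0.2
((p3 → p4) → p4): 0.2 ≤ 0.2, so result = 1
(p3 ∧ p1) = min(0.8, 0.1) = 0.1
(p2 → (p3 ∧ p1)): 0.7 > 0.1, so result = 0.1
((p2 → (p3 ∧ p1)) ∨ p2) = max(0.1, 0.7) = 0.7
(((p3 → p4) → p4) ∨ ((p2 → (p3 ∧ p1)) ∨ p2)) = max(1, 0.7) = 1
¬p3: Gödel ¬ of 0.8 = 0 (operand ≠ 0)
(p3 ∧ ¬p3) = min(0.8, 0) = 0
((((p3 → p4) → p4) ∨ ((p2 → (p3 ∧ p1)) ∨ p2)) ∧ (p3 ∧ ¬p3)) = min(1, 0) = 0
¬p1: Gödel ¬ of 0.1 = 0 (operand ≠ 0)
¬p2: Gödel ¬ of 0.7 = 0 (operand ≠ 0)
(¬p1 → ¬p2): 0 ≤ 0, so result = 1
(p1 → (¬p1 → ¬p2)): 0.1 ≤ 1, so result = 1
(((((p3 → p4) → p4) ∨ ((p2 → (p3 ∧ p1)) ∨ p2)) ∧ (p3 ∧ ¬p3)) → (p1 → (¬p1 → ¬p2))): 0 ≤ 1, so result = 1

1.00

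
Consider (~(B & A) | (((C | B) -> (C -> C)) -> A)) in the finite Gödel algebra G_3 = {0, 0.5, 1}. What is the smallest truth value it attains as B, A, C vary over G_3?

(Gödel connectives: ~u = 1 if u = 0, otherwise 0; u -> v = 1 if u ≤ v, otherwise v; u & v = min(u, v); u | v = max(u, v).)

0.50

The minimum is attained at B = 0.5, A = 0.5, C = 0:
  (B & A) = min(0.5, 0.5) = 0.5
  ~(B & A): Gödel ¬ of 0.5 = 0 (operand ≠ 0)
  (C | B) = max(0, 0.5) = 0.5
  (C -> C): 0 ≤ 0, so result = 1
  ((C | B) -> (C -> C)): 0.5 ≤ 1, so result = 1
  (((C | B) -> (C -> C)) -> A): 1 > 0.5, so result = 0.5
  (~(B & A) | (((C | B) -> (C -> C)) -> A)) = max(0, 0.5) = 0.5
Checking all 27 assignments confirms none give a value below 0.50.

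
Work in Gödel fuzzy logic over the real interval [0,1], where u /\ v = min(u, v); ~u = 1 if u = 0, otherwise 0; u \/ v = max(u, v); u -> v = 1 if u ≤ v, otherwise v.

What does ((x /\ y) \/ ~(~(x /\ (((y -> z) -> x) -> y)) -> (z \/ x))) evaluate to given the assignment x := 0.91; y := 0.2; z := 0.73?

(x /\ y) = min(0.91, 0.2) = 0.2
(y -> z): 0.2 ≤ 0.73, so result = 1
((y -> z) -> x): 1 > 0.91, so result = 0.91
(((y -> z) -> x) -> y): 0.91 > 0.2, so result = 0.2
(x /\ (((y -> z) -> x) -> y)) = min(0.91, 0.2) = 0.2
~(x /\ (((y -> z) -> x) -> y)): Gödel ¬ of 0.2 = 0 (operand ≠ 0)
(z \/ x) = max(0.73, 0.91) = 0.91
(~(x /\ (((y -> z) -> x) -> y)) -> (z \/ x)): 0 ≤ 0.91, so result = 1
~(~(x /\ (((y -> z) -> x) -> y)) -> (z \/ x)): Gödel ¬ of 1 = 0 (operand ≠ 0)
((x /\ y) \/ ~(~(x /\ (((y -> z) -> x) -> y)) -> (z \/ x))) = max(0.2, 0) = 0.2

0.20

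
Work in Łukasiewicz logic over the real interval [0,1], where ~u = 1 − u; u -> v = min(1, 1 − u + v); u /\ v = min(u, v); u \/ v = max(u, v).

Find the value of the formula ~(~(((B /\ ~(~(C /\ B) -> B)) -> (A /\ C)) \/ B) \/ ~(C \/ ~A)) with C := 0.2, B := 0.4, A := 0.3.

0.70

(C /\ B) = min(0.2, 0.4) = 0.2
~(C /\ B): Łukasiewicz ¬ gives 1 − 0.2 = 0.8
(~(C /\ B) -> B): min(1, 1 − 0.8 + 0.4) = 0.6
~(~(C /\ B) -> B): Łukasiewicz ¬ gives 1 − 0.6 = 0.4
(B /\ ~(~(C /\ B) -> B)) = min(0.4, 0.4) = 0.4
(A /\ C) = min(0.3, 0.2) = 0.2
((B /\ ~(~(C /\ B) -> B)) -> (A /\ C)): min(1, 1 − 0.4 + 0.2) = 0.8
(((B /\ ~(~(C /\ B) -> B)) -> (A /\ C)) \/ B) = max(0.8, 0.4) = 0.8
~(((B /\ ~(~(C /\ B) -> B)) -> (A /\ C)) \/ B): Łukasiewicz ¬ gives 1 − 0.8 = 0.2
~A: Łukasiewicz ¬ gives 1 − 0.3 = 0.7
(C \/ ~A) = max(0.2, 0.7) = 0.7
~(C \/ ~A): Łukasiewicz ¬ gives 1 − 0.7 = 0.3
(~(((B /\ ~(~(C /\ B) -> B)) -> (A /\ C)) \/ B) \/ ~(C \/ ~A)) = max(0.2, 0.3) = 0.3
~(~(((B /\ ~(~(C /\ B) -> B)) -> (A /\ C)) \/ B) \/ ~(C \/ ~A)): Łukasiewicz ¬ gives 1 − 0.3 = 0.7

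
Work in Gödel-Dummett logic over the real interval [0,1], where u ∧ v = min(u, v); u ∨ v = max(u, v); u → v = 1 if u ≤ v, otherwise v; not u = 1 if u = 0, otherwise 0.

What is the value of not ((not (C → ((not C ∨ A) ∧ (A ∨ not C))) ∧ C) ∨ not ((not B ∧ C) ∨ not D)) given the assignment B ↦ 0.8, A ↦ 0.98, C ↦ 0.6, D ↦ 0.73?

0.00

not C: Gödel ¬ of 0.6 = 0 (operand ≠ 0)
(not C ∨ A) = max(0, 0.98) = 0.98
not C: Gödel ¬ of 0.6 = 0 (operand ≠ 0)
(A ∨ not C) = max(0.98, 0) = 0.98
((not C ∨ A) ∧ (A ∨ not C)) = min(0.98, 0.98) = 0.98
(C → ((not C ∨ A) ∧ (A ∨ not C))): 0.6 ≤ 0.98, so result = 1
not (C → ((not C ∨ A) ∧ (A ∨ not C))): Gödel ¬ of 1 = 0 (operand ≠ 0)
(not (C → ((not C ∨ A) ∧ (A ∨ not C))) ∧ C) = min(0, 0.6) = 0
not B: Gödel ¬ of 0.8 = 0 (operand ≠ 0)
(not B ∧ C) = min(0, 0.6) = 0
not D: Gödel ¬ of 0.73 = 0 (operand ≠ 0)
((not B ∧ C) ∨ not D) = max(0, 0) = 0
not ((not B ∧ C) ∨ not D): Gödel ¬ of 0 = 1 (operand is 0)
((not (C → ((not C ∨ A) ∧ (A ∨ not C))) ∧ C) ∨ not ((not B ∧ C) ∨ not D)) = max(0, 1) = 1
not ((not (C → ((not C ∨ A) ∧ (A ∨ not C))) ∧ C) ∨ not ((not B ∧ C) ∨ not D)): Gödel ¬ of 1 = 0 (operand ≠ 0)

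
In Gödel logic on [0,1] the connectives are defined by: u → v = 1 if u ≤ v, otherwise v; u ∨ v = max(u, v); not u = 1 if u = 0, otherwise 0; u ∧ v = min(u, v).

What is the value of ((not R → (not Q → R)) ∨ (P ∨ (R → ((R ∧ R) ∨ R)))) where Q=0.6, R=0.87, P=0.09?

1.00

not R: Gödel ¬ of 0.87 = 0 (operand ≠ 0)
not Q: Gödel ¬ of 0.6 = 0 (operand ≠ 0)
(not Q → R): 0 ≤ 0.87, so result = 1
(not R → (not Q → R)): 0 ≤ 1, so result = 1
(R ∧ R) = min(0.87, 0.87) = 0.87
((R ∧ R) ∨ R) = max(0.87, 0.87) = 0.87
(R → ((R ∧ R) ∨ R)): 0.87 ≤ 0.87, so result = 1
(P ∨ (R → ((R ∧ R) ∨ R))) = max(0.09, 1) = 1
((not R → (not Q → R)) ∨ (P ∨ (R → ((R ∧ R) ∨ R)))) = max(1, 1) = 1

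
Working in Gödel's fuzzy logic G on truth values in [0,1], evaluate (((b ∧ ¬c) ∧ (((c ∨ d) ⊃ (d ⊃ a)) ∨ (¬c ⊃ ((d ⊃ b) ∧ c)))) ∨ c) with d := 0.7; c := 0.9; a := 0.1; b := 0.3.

0.90

¬c: Gödel ¬ of 0.9 = 0 (operand ≠ 0)
(b ∧ ¬c) = min(0.3, 0) = 0
(c ∨ d) = max(0.9, 0.7) = 0.9
(d ⊃ a): 0.7 > 0.1, so result = 0.1
((c ∨ d) ⊃ (d ⊃ a)): 0.9 > 0.1, so result = 0.1
¬c: Gödel ¬ of 0.9 = 0 (operand ≠ 0)
(d ⊃ b): 0.7 > 0.3, so result = 0.3
((d ⊃ b) ∧ c) = min(0.3, 0.9) = 0.3
(¬c ⊃ ((d ⊃ b) ∧ c)): 0 ≤ 0.3, so result = 1
(((c ∨ d) ⊃ (d ⊃ a)) ∨ (¬c ⊃ ((d ⊃ b) ∧ c))) = max(0.1, 1) = 1
((b ∧ ¬c) ∧ (((c ∨ d) ⊃ (d ⊃ a)) ∨ (¬c ⊃ ((d ⊃ b) ∧ c)))) = min(0, 1) = 0
(((b ∧ ¬c) ∧ (((c ∨ d) ⊃ (d ⊃ a)) ∨ (¬c ⊃ ((d ⊃ b) ∧ c)))) ∨ c) = max(0, 0.9) = 0.9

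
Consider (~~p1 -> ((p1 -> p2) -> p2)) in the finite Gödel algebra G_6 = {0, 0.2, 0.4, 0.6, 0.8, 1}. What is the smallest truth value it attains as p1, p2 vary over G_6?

0.20

The minimum is attained at p1 = 0.2, p2 = 0.2:
  ~p1: Gödel ¬ of 0.2 = 0 (operand ≠ 0)
  ~~p1: Gödel ¬ of 0 = 1 (operand is 0)
  (p1 -> p2): 0.2 ≤ 0.2, so result = 1
  ((p1 -> p2) -> p2): 1 > 0.2, so result = 0.2
  (~~p1 -> ((p1 -> p2) -> p2)): 1 > 0.2, so result = 0.2
Checking all 36 assignments confirms none give a value below 0.20.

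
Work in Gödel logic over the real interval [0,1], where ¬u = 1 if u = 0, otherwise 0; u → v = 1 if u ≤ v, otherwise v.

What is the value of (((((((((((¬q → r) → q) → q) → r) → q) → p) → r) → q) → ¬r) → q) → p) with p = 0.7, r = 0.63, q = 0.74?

¬q: Gödel ¬ of 0.74 = 0 (operand ≠ 0)
(¬q → r): 0 ≤ 0.63, so result = 1
((¬q → r) → q): 1 > 0.74, so result = 0.74
(((¬q → r) → q) → q): 0.74 ≤ 0.74, so result = 1
((((¬q → r) → q) → q) → r): 1 > 0.63, so result = 0.63
(((((¬q → r) → q) → q) → r) → q): 0.63 ≤ 0.74, so result = 1
((((((¬q → r) → q) → q) → r) → q) → p): 1 > 0.7, so result = 0.7
(((((((¬q → r) → q) → q) → r) → q) → p) → r): 0.7 > 0.63, so result = 0.63
((((((((¬q → r) → q) → q) → r) → q) → p) → r) → q): 0.63 ≤ 0.74, so result = 1
¬r: Gödel ¬ of 0.63 = 0 (operand ≠ 0)
(((((((((¬q → r) → q) → q) → r) → q) → p) → r) → q) → ¬r): 1 > 0, so result = 0
((((((((((¬q → r) → q) → q) → r) → q) → p) → r) → q) → ¬r) → q): 0 ≤ 0.74, so result = 1
(((((((((((¬q → r) → q) → q) → r) → q) → p) → r) → q) → ¬r) → q) → p): 1 > 0.7, so result = 0.7

0.70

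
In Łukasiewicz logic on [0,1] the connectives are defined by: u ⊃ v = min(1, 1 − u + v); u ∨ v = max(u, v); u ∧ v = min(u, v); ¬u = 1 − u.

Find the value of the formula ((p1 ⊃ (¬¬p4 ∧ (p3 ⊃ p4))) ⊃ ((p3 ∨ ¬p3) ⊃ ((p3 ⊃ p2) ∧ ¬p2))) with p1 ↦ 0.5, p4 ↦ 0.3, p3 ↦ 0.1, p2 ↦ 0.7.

¬p4: Łukasiewicz ¬ gives 1 − 0.3 = 0.7
¬¬p4: Łukasiewicz ¬ gives 1 − 0.7 = 0.3
(p3 ⊃ p4): min(1, 1 − 0.1 + 0.3) = 1
(¬¬p4 ∧ (p3 ⊃ p4)) = min(0.3, 1) = 0.3
(p1 ⊃ (¬¬p4 ∧ (p3 ⊃ p4))): min(1, 1 − 0.5 + 0.3) = 0.8
¬p3: Łukasiewicz ¬ gives 1 − 0.1 = 0.9
(p3 ∨ ¬p3) = max(0.1, 0.9) = 0.9
(p3 ⊃ p2): min(1, 1 − 0.1 + 0.7) = 1
¬p2: Łukasiewicz ¬ gives 1 − 0.7 = 0.3
((p3 ⊃ p2) ∧ ¬p2) = min(1, 0.3) = 0.3
((p3 ∨ ¬p3) ⊃ ((p3 ⊃ p2) ∧ ¬p2)): min(1, 1 − 0.9 + 0.3) = 0.4
((p1 ⊃ (¬¬p4 ∧ (p3 ⊃ p4))) ⊃ ((p3 ∨ ¬p3) ⊃ ((p3 ⊃ p2) ∧ ¬p2))): min(1, 1 − 0.8 + 0.4) = 0.6

0.60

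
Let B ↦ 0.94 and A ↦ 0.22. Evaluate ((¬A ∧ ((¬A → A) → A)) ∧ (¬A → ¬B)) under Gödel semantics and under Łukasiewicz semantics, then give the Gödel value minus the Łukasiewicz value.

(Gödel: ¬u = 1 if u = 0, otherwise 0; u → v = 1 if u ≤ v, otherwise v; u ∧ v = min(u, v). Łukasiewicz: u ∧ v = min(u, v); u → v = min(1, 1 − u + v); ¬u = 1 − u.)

-0.28

Gödel evaluation:
  ¬A: Gödel ¬ of 0.22 = 0 (operand ≠ 0)
  ¬A: Gödel ¬ of 0.22 = 0 (operand ≠ 0)
  (¬A → A): 0 ≤ 0.22, so result = 1
  ((¬A → A) → A): 1 > 0.22, so result = 0.22
  (¬A ∧ ((¬A → A) → A)) = min(0, 0.22) = 0
  ¬A: Gödel ¬ of 0.22 = 0 (operand ≠ 0)
  ¬B: Gödel ¬ of 0.94 = 0 (operand ≠ 0)
  (¬A → ¬B): 0 ≤ 0, so result = 1
  ((¬A ∧ ((¬A → A) → A)) ∧ (¬A → ¬B)) = min(0, 1) = 0
  Gödel value = 0
Łukasiewicz evaluation:
  ¬A: Łukasiewicz ¬ gives 1 − 0.22 = 0.78
  ¬A: Łukasiewicz ¬ gives 1 − 0.22 = 0.78
  (¬A → A): min(1, 1 − 0.78 + 0.22) = 0.44
  ((¬A → A) → A): min(1, 1 − 0.44 + 0.22) = 0.78
  (¬A ∧ ((¬A → A) → A)) = min(0.78, 0.78) = 0.78
  ¬A: Łukasiewicz ¬ gives 1 − 0.22 = 0.78
  ¬B: Łukasiewicz ¬ gives 1 − 0.94 = 0.06
  (¬A → ¬B): min(1, 1 − 0.78 + 0.06) = 0.28
  ((¬A ∧ ((¬A → A) → A)) ∧ (¬A → ¬B)) = min(0.78, 0.28) = 0.28
  Łukasiewicz value = 0.28
Difference: 0 − 0.28 = -0.28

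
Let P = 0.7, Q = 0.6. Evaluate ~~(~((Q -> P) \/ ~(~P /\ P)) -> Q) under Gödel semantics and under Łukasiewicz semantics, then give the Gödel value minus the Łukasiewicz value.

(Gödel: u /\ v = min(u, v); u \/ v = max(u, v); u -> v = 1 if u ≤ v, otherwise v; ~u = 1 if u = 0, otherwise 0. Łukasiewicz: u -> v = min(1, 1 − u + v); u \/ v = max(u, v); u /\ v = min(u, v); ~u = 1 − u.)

Gödel evaluation:
  (Q -> P): 0.6 ≤ 0.7, so result = 1
  ~P: Gödel ¬ of 0.7 = 0 (operand ≠ 0)
  (~P /\ P) = min(0, 0.7) = 0
  ~(~P /\ P): Gödel ¬ of 0 = 1 (operand is 0)
  ((Q -> P) \/ ~(~P /\ P)) = max(1, 1) = 1
  ~((Q -> P) \/ ~(~P /\ P)): Gödel ¬ of 1 = 0 (operand ≠ 0)
  (~((Q -> P) \/ ~(~P /\ P)) -> Q): 0 ≤ 0.6, so result = 1
  ~(~((Q -> P) \/ ~(~P /\ P)) -> Q): Gödel ¬ of 1 = 0 (operand ≠ 0)
  ~~(~((Q -> P) \/ ~(~P /\ P)) -> Q): Gödel ¬ of 0 = 1 (operand is 0)
  Gödel value = 1
Łukasiewicz evaluation:
  (Q -> P): min(1, 1 − 0.6 + 0.7) = 1
  ~P: Łukasiewicz ¬ gives 1 − 0.7 = 0.3
  (~P /\ P) = min(0.3, 0.7) = 0.3
  ~(~P /\ P): Łukasiewicz ¬ gives 1 − 0.3 = 0.7
  ((Q -> P) \/ ~(~P /\ P)) = max(1, 0.7) = 1
  ~((Q -> P) \/ ~(~P /\ P)): Łukasiewicz ¬ gives 1 − 1 = 0
  (~((Q -> P) \/ ~(~P /\ P)) -> Q): min(1, 1 − 0 + 0.6) = 1
  ~(~((Q -> P) \/ ~(~P /\ P)) -> Q): Łukasiewicz ¬ gives 1 − 1 = 0
  ~~(~((Q -> P) \/ ~(~P /\ P)) -> Q): Łukasiewicz ¬ gives 1 − 0 = 1
  Łukasiewicz value = 1
Difference: 1 − 1 = 0.00

0.00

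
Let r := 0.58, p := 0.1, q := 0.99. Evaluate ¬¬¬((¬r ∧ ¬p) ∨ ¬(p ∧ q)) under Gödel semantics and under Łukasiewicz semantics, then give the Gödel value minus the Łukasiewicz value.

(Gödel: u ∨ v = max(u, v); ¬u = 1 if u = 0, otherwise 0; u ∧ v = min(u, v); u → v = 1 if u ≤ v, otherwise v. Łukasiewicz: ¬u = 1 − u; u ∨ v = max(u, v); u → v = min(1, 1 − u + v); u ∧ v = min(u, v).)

Gödel evaluation:
  ¬r: Gödel ¬ of 0.58 = 0 (operand ≠ 0)
  ¬p: Gödel ¬ of 0.1 = 0 (operand ≠ 0)
  (¬r ∧ ¬p) = min(0, 0) = 0
  (p ∧ q) = min(0.1, 0.99) = 0.1
  ¬(p ∧ q): Gödel ¬ of 0.1 = 0 (operand ≠ 0)
  ((¬r ∧ ¬p) ∨ ¬(p ∧ q)) = max(0, 0) = 0
  ¬((¬r ∧ ¬p) ∨ ¬(p ∧ q)): Gödel ¬ of 0 = 1 (operand is 0)
  ¬¬((¬r ∧ ¬p) ∨ ¬(p ∧ q)): Gödel ¬ of 1 = 0 (operand ≠ 0)
  ¬¬¬((¬r ∧ ¬p) ∨ ¬(p ∧ q)): Gödel ¬ of 0 = 1 (operand is 0)
  Gödel value = 1
Łukasiewicz evaluation:
  ¬r: Łukasiewicz ¬ gives 1 − 0.58 = 0.42
  ¬p: Łukasiewicz ¬ gives 1 − 0.1 = 0.9
  (¬r ∧ ¬p) = min(0.42, 0.9) = 0.42
  (p ∧ q) = min(0.1, 0.99) = 0.1
  ¬(p ∧ q): Łukasiewicz ¬ gives 1 − 0.1 = 0.9
  ((¬r ∧ ¬p) ∨ ¬(p ∧ q)) = max(0.42, 0.9) = 0.9
  ¬((¬r ∧ ¬p) ∨ ¬(p ∧ q)): Łukasiewicz ¬ gives 1 − 0.9 = 0.1
  ¬¬((¬r ∧ ¬p) ∨ ¬(p ∧ q)): Łukasiewicz ¬ gives 1 − 0.1 = 0.9
  ¬¬¬((¬r ∧ ¬p) ∨ ¬(p ∧ q)): Łukasiewicz ¬ gives 1 − 0.9 = 0.1
  Łukasiewicz value = 0.1
Difference: 1 − 0.1 = 0.90

0.90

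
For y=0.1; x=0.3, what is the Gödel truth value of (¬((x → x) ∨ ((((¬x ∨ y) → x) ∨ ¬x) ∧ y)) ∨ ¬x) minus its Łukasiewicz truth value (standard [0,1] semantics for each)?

-0.70

Gödel evaluation:
  (x → x): 0.3 ≤ 0.3, so result = 1
  ¬x: Gödel ¬ of 0.3 = 0 (operand ≠ 0)
  (¬x ∨ y) = max(0, 0.1) = 0.1
  ((¬x ∨ y) → x): 0.1 ≤ 0.3, so result = 1
  ¬x: Gödel ¬ of 0.3 = 0 (operand ≠ 0)
  (((¬x ∨ y) → x) ∨ ¬x) = max(1, 0) = 1
  ((((¬x ∨ y) → x) ∨ ¬x) ∧ y) = min(1, 0.1) = 0.1
  ((x → x) ∨ ((((¬x ∨ y) → x) ∨ ¬x) ∧ y)) = max(1, 0.1) = 1
  ¬((x → x) ∨ ((((¬x ∨ y) → x) ∨ ¬x) ∧ y)): Gödel ¬ of 1 = 0 (operand ≠ 0)
  ¬x: Gödel ¬ of 0.3 = 0 (operand ≠ 0)
  (¬((x → x) ∨ ((((¬x ∨ y) → x) ∨ ¬x) ∧ y)) ∨ ¬x) = max(0, 0) = 0
  Gödel value = 0
Łukasiewicz evaluation:
  (x → x): min(1, 1 − 0.3 + 0.3) = 1
  ¬x: Łukasiewicz ¬ gives 1 − 0.3 = 0.7
  (¬x ∨ y) = max(0.7, 0.1) = 0.7
  ((¬x ∨ y) → x): min(1, 1 − 0.7 + 0.3) = 0.6
  ¬x: Łukasiewicz ¬ gives 1 − 0.3 = 0.7
  (((¬x ∨ y) → x) ∨ ¬x) = max(0.6, 0.7) = 0.7
  ((((¬x ∨ y) → x) ∨ ¬x) ∧ y) = min(0.7, 0.1) = 0.1
  ((x → x) ∨ ((((¬x ∨ y) → x) ∨ ¬x) ∧ y)) = max(1, 0.1) = 1
  ¬((x → x) ∨ ((((¬x ∨ y) → x) ∨ ¬x) ∧ y)): Łukasiewicz ¬ gives 1 − 1 = 0
  ¬x: Łukasiewicz ¬ gives 1 − 0.3 = 0.7
  (¬((x → x) ∨ ((((¬x ∨ y) → x) ∨ ¬x) ∧ y)) ∨ ¬x) = max(0, 0.7) = 0.7
  Łukasiewicz value = 0.7
Difference: 0 − 0.7 = -0.70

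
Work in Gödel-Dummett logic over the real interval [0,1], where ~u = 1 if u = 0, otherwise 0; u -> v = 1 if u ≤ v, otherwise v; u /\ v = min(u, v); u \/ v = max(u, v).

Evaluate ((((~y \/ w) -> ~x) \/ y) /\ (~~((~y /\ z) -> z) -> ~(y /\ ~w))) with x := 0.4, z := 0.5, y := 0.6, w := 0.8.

0.60

~y: Gödel ¬ of 0.6 = 0 (operand ≠ 0)
(~y \/ w) = max(0, 0.8) = 0.8
~x: Gödel ¬ of 0.4 = 0 (operand ≠ 0)
((~y \/ w) -> ~x): 0.8 > 0, so result = 0
(((~y \/ w) -> ~x) \/ y) = max(0, 0.6) = 0.6
~y: Gödel ¬ of 0.6 = 0 (operand ≠ 0)
(~y /\ z) = min(0, 0.5) = 0
((~y /\ z) -> z): 0 ≤ 0.5, so result = 1
~((~y /\ z) -> z): Gödel ¬ of 1 = 0 (operand ≠ 0)
~~((~y /\ z) -> z): Gödel ¬ of 0 = 1 (operand is 0)
~w: Gödel ¬ of 0.8 = 0 (operand ≠ 0)
(y /\ ~w) = min(0.6, 0) = 0
~(y /\ ~w): Gödel ¬ of 0 = 1 (operand is 0)
(~~((~y /\ z) -> z) -> ~(y /\ ~w)): 1 ≤ 1, so result = 1
((((~y \/ w) -> ~x) \/ y) /\ (~~((~y /\ z) -> z) -> ~(y /\ ~w))) = min(0.6, 1) = 0.6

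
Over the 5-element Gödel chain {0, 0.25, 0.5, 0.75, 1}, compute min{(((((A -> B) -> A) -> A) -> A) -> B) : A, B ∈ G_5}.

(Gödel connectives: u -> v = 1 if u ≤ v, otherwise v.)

0.00

The minimum is attained at A = 0.25, B = 0:
  (A -> B): 0.25 > 0, so result = 0
  ((A -> B) -> A): 0 ≤ 0.25, so result = 1
  (((A -> B) -> A) -> A): 1 > 0.25, so result = 0.25
  ((((A -> B) -> A) -> A) -> A): 0.25 ≤ 0.25, so result = 1
  (((((A -> B) -> A) -> A) -> A) -> B): 1 > 0, so result = 0
Checking all 25 assignments confirms none give a value below 0.00.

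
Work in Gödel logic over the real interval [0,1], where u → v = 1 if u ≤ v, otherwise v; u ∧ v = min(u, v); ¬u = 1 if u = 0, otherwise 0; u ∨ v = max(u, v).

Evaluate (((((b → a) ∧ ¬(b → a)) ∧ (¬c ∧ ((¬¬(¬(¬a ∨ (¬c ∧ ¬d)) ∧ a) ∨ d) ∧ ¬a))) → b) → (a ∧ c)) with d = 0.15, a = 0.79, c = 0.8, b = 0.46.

0.79

(b → a): 0.46 ≤ 0.79, so result = 1
(b → a): 0.46 ≤ 0.79, so result = 1
¬(b → a): Gödel ¬ of 1 = 0 (operand ≠ 0)
((b → a) ∧ ¬(b → a)) = min(1, 0) = 0
¬c: Gödel ¬ of 0.8 = 0 (operand ≠ 0)
¬a: Gödel ¬ of 0.79 = 0 (operand ≠ 0)
¬c: Gödel ¬ of 0.8 = 0 (operand ≠ 0)
¬d: Gödel ¬ of 0.15 = 0 (operand ≠ 0)
(¬c ∧ ¬d) = min(0, 0) = 0
(¬a ∨ (¬c ∧ ¬d)) = max(0, 0) = 0
¬(¬a ∨ (¬c ∧ ¬d)): Gödel ¬ of 0 = 1 (operand is 0)
(¬(¬a ∨ (¬c ∧ ¬d)) ∧ a) = min(1, 0.79) = 0.79
¬(¬(¬a ∨ (¬c ∧ ¬d)) ∧ a): Gödel ¬ of 0.79 = 0 (operand ≠ 0)
¬¬(¬(¬a ∨ (¬c ∧ ¬d)) ∧ a): Gödel ¬ of 0 = 1 (operand is 0)
(¬¬(¬(¬a ∨ (¬c ∧ ¬d)) ∧ a) ∨ d) = max(1, 0.15) = 1
¬a: Gödel ¬ of 0.79 = 0 (operand ≠ 0)
((¬¬(¬(¬a ∨ (¬c ∧ ¬d)) ∧ a) ∨ d) ∧ ¬a) = min(1, 0) = 0
(¬c ∧ ((¬¬(¬(¬a ∨ (¬c ∧ ¬d)) ∧ a) ∨ d) ∧ ¬a)) = min(0, 0) = 0
(((b → a) ∧ ¬(b → a)) ∧ (¬c ∧ ((¬¬(¬(¬a ∨ (¬c ∧ ¬d)) ∧ a) ∨ d) ∧ ¬a))) = min(0, 0) = 0
((((b → a) ∧ ¬(b → a)) ∧ (¬c ∧ ((¬¬(¬(¬a ∨ (¬c ∧ ¬d)) ∧ a) ∨ d) ∧ ¬a))) → b): 0 ≤ 0.46, so result = 1
(a ∧ c) = min(0.79, 0.8) = 0.79
(((((b → a) ∧ ¬(b → a)) ∧ (¬c ∧ ((¬¬(¬(¬a ∨ (¬c ∧ ¬d)) ∧ a) ∨ d) ∧ ¬a))) → b) → (a ∧ c)): 1 > 0.79, so result = 0.79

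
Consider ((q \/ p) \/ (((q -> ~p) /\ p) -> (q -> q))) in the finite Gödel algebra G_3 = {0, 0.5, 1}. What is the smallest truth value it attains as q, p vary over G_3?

Every assignment gives 1. For instance at q = 0, p = 0:
  (q \/ p) = max(0, 0) = 0
  ~p: Gödel ¬ of 0 = 1 (operand is 0)
  (q -> ~p): 0 ≤ 1, so result = 1
  ((q -> ~p) /\ p) = min(1, 0) = 0
  (q -> q): 0 ≤ 0, so result = 1
  (((q -> ~p) /\ p) -> (q -> q)): 0 ≤ 1, so result = 1
  ((q \/ p) \/ (((q -> ~p) /\ p) -> (q -> q))) = max(0, 1) = 1
All 9 assignments give value 1 — the formula is a G_3-tautology.

1.00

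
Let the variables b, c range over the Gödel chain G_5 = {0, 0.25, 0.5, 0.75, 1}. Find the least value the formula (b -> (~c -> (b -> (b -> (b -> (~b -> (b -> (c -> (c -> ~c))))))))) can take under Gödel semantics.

1.00

Every assignment gives 1. For instance at b = 0, c = 0:
  ~c: Gödel ¬ of 0 = 1 (operand is 0)
  ~b: Gödel ¬ of 0 = 1 (operand is 0)
  ~c: Gödel ¬ of 0 = 1 (operand is 0)
  (c -> ~c): 0 ≤ 1, so result = 1
  (c -> (c -> ~c)): 0 ≤ 1, so result = 1
  (b -> (c -> (c -> ~c))): 0 ≤ 1, so result = 1
  (~b -> (b -> (c -> (c -> ~c)))): 1 ≤ 1, so result = 1
  (b -> (~b -> (b -> (c -> (c -> ~c))))): 0 ≤ 1, so result = 1
  (b -> (b -> (~b -> (b -> (c -> (c -> ~c)))))): 0 ≤ 1, so result = 1
  (b -> (b -> (b -> (~b -> (b -> (c -> (c -> ~c))))))): 0 ≤ 1, so result = 1
  (~c -> (b -> (b -> (b -> (~b -> (b -> (c -> (c -> ~c)))))))): 1 ≤ 1, so result = 1
  (b -> (~c -> (b -> (b -> (b -> (~b -> (b -> (c -> (c -> ~c))))))))): 0 ≤ 1, so result = 1
All 25 assignments give value 1 — the formula is a G_5-tautology.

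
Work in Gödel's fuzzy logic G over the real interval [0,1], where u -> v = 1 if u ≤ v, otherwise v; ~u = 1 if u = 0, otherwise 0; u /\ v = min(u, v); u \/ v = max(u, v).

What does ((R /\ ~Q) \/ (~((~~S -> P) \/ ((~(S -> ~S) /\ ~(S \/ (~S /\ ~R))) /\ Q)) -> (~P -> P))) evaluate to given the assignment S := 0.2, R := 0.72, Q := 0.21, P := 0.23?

~Q: Gödel ¬ of 0.21 = 0 (operand ≠ 0)
(R /\ ~Q) = min(0.72, 0) = 0
~S: Gödel ¬ of 0.2 = 0 (operand ≠ 0)
~~S: Gödel ¬ of 0 = 1 (operand is 0)
(~~S -> P): 1 > 0.23, so result = 0.23
~S: Gödel ¬ of 0.2 = 0 (operand ≠ 0)
(S -> ~S): 0.2 > 0, so result = 0
~(S -> ~S): Gödel ¬ of 0 = 1 (operand is 0)
~S: Gödel ¬ of 0.2 = 0 (operand ≠ 0)
~R: Gödel ¬ of 0.72 = 0 (operand ≠ 0)
(~S /\ ~R) = min(0, 0) = 0
(S \/ (~S /\ ~R)) = max(0.2, 0) = 0.2
~(S \/ (~S /\ ~R)): Gödel ¬ of 0.2 = 0 (operand ≠ 0)
(~(S -> ~S) /\ ~(S \/ (~S /\ ~R))) = min(1, 0) = 0
((~(S -> ~S) /\ ~(S \/ (~S /\ ~R))) /\ Q) = min(0, 0.21) = 0
((~~S -> P) \/ ((~(S -> ~S) /\ ~(S \/ (~S /\ ~R))) /\ Q)) = max(0.23, 0) = 0.23
~((~~S -> P) \/ ((~(S -> ~S) /\ ~(S \/ (~S /\ ~R))) /\ Q)): Gödel ¬ of 0.23 = 0 (operand ≠ 0)
~P: Gödel ¬ of 0.23 = 0 (operand ≠ 0)
(~P -> P): 0 ≤ 0.23, so result = 1
(~((~~S -> P) \/ ((~(S -> ~S) /\ ~(S \/ (~S /\ ~R))) /\ Q)) -> (~P -> P)): 0 ≤ 1, so result = 1
((R /\ ~Q) \/ (~((~~S -> P) \/ ((~(S -> ~S) /\ ~(S \/ (~S /\ ~R))) /\ Q)) -> (~P -> P))) = max(0, 1) = 1

1.00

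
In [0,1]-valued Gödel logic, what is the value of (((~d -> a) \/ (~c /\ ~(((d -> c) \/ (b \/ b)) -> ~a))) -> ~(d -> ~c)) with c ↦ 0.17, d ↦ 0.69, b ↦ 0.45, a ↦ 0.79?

1.00

~d: Gödel ¬ of 0.69 = 0 (operand ≠ 0)
(~d -> a): 0 ≤ 0.79, so result = 1
~c: Gödel ¬ of 0.17 = 0 (operand ≠ 0)
(d -> c): 0.69 > 0.17, so result = 0.17
(b \/ b) = max(0.45, 0.45) = 0.45
((d -> c) \/ (b \/ b)) = max(0.17, 0.45) = 0.45
~a: Gödel ¬ of 0.79 = 0 (operand ≠ 0)
(((d -> c) \/ (b \/ b)) -> ~a): 0.45 > 0, so result = 0
~(((d -> c) \/ (b \/ b)) -> ~a): Gödel ¬ of 0 = 1 (operand is 0)
(~c /\ ~(((d -> c) \/ (b \/ b)) -> ~a)) = min(0, 1) = 0
((~d -> a) \/ (~c /\ ~(((d -> c) \/ (b \/ b)) -> ~a))) = max(1, 0) = 1
~c: Gödel ¬ of 0.17 = 0 (operand ≠ 0)
(d -> ~c): 0.69 > 0, so result = 0
~(d -> ~c): Gödel ¬ of 0 = 1 (operand is 0)
(((~d -> a) \/ (~c /\ ~(((d -> c) \/ (b \/ b)) -> ~a))) -> ~(d -> ~c)): 1 ≤ 1, so result = 1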